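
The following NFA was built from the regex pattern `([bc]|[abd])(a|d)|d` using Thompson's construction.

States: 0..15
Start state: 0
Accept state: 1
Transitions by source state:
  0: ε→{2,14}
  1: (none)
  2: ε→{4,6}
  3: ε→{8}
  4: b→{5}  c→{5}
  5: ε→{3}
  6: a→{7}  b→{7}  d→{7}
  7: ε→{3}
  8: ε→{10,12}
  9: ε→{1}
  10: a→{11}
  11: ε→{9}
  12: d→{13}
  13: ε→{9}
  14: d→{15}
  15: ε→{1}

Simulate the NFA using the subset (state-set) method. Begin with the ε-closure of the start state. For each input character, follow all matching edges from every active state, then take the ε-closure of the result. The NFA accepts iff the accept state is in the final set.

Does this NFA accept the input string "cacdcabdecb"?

start: ε-closure({0}) = {0,2,4,6,14}
'c' @ 1: {3,5,8,10,12}
'a' @ 2: {1,9,11}  [accepting]
'c' @ 3: {}  — state set empty
rest 'dcabdecb' ignored (set empty)
after full input: {}  (accept=1 not in)

Answer: REJECT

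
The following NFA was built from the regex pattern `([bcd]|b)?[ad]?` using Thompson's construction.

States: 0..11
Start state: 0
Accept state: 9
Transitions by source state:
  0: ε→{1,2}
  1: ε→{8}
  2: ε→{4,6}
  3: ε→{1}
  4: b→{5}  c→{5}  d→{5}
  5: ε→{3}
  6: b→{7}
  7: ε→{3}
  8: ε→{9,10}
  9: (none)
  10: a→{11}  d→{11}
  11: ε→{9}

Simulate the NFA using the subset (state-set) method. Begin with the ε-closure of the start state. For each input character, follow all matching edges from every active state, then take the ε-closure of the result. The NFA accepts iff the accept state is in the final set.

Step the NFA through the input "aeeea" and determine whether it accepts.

Answer: REJECT

Derivation:
start: ε-closure({0}) = {0,1,2,4,6,8,9,10}
'a' @ 1: {9,11}  [accepting]
'e' @ 2: {}  — no active states
rest 'eea' ignored (set empty)
final: {}; accept 9 not in set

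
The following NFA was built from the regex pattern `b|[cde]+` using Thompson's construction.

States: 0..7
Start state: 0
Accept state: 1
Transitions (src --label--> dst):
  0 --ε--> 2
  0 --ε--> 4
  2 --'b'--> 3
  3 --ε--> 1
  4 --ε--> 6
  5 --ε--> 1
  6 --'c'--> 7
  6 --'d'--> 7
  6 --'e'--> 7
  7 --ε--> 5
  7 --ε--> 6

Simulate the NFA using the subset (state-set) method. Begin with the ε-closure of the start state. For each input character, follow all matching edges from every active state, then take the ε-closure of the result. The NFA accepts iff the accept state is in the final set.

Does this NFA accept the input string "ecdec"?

Answer: ACCEPT

Trace:
start: ε-closure({0}) = {0,2,4,6}
'e' @ 1: {1,5,6,7}  [accepting]
'c' @ 2: {1,5,6,7}  [accepting]
'd' @ 3: {1,5,6,7}  [accepting]
'e' @ 4: {1,5,6,7}  [accepting]
'c' @ 5: {1,5,6,7}  [accepting]
after full input: {1,5,6,7}  (accept=1 in)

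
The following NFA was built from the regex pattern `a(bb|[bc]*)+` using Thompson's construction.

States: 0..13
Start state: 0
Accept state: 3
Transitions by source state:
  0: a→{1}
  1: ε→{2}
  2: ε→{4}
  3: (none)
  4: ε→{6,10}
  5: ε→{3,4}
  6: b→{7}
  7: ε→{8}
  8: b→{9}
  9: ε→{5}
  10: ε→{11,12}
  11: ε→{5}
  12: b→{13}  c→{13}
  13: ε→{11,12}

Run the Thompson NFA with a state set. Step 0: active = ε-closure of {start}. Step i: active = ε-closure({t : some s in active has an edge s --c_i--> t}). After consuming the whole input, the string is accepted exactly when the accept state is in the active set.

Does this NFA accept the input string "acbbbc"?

S₀ = ε-closure({0}) = {0}
'a' @ 1: {1,2,3,4,5,6,10,11,12}  (accept∈set)
'c' @ 2: {3,4,5,6,10,11,12,13}  (accept∈set)
'b' @ 3: {3,4,5,6,7,8,10,11,12,13}  (accept∈set)
'b' @ 4: {3,4,5,6,7,8,9,10,11,12,13}  (accept∈set)
'b' @ 5: {3,4,5,6,7,8,9,10,11,12,13}  (accept∈set)
'c' @ 6: {3,4,5,6,10,11,12,13}  (accept∈set)
after full input: {3,4,5,6,10,11,12,13}  (accept=3 in)

Answer: ACCEPT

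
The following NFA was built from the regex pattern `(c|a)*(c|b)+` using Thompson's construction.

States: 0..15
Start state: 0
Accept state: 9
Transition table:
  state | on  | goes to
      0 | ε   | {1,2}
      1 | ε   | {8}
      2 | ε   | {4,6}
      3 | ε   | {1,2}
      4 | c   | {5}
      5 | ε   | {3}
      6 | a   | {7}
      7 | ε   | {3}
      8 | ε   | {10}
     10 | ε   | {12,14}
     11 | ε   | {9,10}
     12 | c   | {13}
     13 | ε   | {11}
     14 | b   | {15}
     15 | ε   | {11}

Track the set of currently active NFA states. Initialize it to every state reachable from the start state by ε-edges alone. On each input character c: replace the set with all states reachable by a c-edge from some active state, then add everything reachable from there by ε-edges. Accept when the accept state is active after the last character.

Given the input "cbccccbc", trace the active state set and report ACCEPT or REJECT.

start: ε-closure({0}) = {0,1,2,4,6,8,10,12,14}
'c' @ 1: {1,2,3,4,5,6,8,9,10,11,12,13,14}  ✓accept
'b' @ 2: {9,10,11,12,14,15}  ✓accept
'c' @ 3: {9,10,11,12,13,14}  ✓accept
'c' @ 4: {9,10,11,12,13,14}  ✓accept
'c' @ 5: {9,10,11,12,13,14}  ✓accept
'c' @ 6: {9,10,11,12,13,14}  ✓accept
'b' @ 7: {9,10,11,12,14,15}  ✓accept
'c' @ 8: {9,10,11,12,13,14}  ✓accept
final: {9,10,11,12,13,14}; accept 9 in set

Answer: ACCEPT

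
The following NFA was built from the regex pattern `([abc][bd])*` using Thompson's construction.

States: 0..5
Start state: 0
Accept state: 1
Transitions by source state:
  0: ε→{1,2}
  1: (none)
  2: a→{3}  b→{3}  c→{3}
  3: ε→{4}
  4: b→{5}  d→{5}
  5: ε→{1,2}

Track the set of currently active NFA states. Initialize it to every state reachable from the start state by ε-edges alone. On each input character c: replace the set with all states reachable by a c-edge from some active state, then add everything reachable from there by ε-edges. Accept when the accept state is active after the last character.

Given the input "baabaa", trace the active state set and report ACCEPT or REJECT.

initial (ε-close {0}): {0,1,2}
'b' @ 1: {3,4}
'a' @ 2: {}  — no active states
rest 'abaa' ignored (set empty)
final: {}; accept 1 not in set

Answer: REJECT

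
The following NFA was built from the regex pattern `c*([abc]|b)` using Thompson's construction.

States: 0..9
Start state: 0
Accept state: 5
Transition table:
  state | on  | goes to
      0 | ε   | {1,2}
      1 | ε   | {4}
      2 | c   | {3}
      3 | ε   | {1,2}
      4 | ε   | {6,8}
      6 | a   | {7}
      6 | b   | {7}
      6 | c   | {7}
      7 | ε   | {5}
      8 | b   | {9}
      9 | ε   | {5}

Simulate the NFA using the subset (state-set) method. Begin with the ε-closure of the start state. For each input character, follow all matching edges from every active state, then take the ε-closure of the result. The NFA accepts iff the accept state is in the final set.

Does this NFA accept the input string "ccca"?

Answer: ACCEPT

Trace:
start: ε-closure({0}) = {0,1,2,4,6,8}
'c' @ 1: {1,2,3,4,5,6,7,8}  ✓accept
'c' @ 2: {1,2,3,4,5,6,7,8}  ✓accept
'c' @ 3: {1,2,3,4,5,6,7,8}  ✓accept
'a' @ 4: {5,7}  ✓accept
after full input: {5,7}  (accept=5 in)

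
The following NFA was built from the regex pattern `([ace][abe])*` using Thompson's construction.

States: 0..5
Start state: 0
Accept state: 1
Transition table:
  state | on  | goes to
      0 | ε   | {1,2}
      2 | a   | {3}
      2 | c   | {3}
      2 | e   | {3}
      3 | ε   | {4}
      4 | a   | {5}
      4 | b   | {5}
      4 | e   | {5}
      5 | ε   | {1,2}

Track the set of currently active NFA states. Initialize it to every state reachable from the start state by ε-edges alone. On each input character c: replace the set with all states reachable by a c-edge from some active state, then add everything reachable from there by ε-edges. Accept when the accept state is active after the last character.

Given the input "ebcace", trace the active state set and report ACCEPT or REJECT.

S₀ = ε-closure({0}) = {0,1,2}
'e' @ 1: {3,4}
'b' @ 2: {1,2,5}  (accept∈set)
'c' @ 3: {3,4}
'a' @ 4: {1,2,5}  (accept∈set)
'c' @ 5: {3,4}
'e' @ 6: {1,2,5}  (accept∈set)
after full input: {1,2,5}  (accept=1 in)

Answer: ACCEPT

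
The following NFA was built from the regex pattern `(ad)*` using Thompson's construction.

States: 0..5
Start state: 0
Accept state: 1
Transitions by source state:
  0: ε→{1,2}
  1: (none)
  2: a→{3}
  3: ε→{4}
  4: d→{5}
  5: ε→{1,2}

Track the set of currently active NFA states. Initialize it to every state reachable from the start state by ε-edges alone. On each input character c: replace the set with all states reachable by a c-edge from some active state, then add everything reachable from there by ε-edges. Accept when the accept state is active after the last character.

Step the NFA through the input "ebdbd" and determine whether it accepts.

initial (ε-close {0}): {0,1,2}
'e' @ 1: {}  — dead — no transitions
rest 'bdbd' ignored (set empty)
end set {} — state 1 not in

Answer: REJECT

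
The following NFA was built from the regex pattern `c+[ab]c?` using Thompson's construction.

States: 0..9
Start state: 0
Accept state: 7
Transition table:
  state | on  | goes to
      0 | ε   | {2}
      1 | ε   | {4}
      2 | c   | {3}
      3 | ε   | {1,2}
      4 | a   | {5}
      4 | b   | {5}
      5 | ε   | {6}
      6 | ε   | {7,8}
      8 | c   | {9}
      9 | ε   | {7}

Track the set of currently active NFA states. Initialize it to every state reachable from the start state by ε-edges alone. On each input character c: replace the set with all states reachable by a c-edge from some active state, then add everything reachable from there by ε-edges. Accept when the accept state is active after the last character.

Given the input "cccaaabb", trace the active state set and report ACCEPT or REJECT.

S₀ = ε-closure({0}) = {0,2}
'c' @ 1: {1,2,3,4}
'c' @ 2: {1,2,3,4}
'c' @ 3: {1,2,3,4}
'a' @ 4: {5,6,7,8}  ✓accept
'a' @ 5: {}  — no active states
rest 'abb' ignored (set empty)
end set {} — state 7 not in

Answer: REJECT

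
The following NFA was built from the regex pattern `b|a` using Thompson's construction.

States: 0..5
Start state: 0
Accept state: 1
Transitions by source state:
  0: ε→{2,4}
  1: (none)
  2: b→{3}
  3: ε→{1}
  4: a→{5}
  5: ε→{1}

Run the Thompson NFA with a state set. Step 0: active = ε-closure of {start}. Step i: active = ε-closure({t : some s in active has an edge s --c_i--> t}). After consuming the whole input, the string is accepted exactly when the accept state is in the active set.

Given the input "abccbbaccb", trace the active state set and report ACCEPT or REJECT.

initial (ε-close {0}): {0,2,4}
'a' @ 1: {1,5}  [accepting]
'b' @ 2: {}  — state set empty
rest 'ccbbaccb' ignored (set empty)
after full input: {}  (accept=1 not in)

Answer: REJECT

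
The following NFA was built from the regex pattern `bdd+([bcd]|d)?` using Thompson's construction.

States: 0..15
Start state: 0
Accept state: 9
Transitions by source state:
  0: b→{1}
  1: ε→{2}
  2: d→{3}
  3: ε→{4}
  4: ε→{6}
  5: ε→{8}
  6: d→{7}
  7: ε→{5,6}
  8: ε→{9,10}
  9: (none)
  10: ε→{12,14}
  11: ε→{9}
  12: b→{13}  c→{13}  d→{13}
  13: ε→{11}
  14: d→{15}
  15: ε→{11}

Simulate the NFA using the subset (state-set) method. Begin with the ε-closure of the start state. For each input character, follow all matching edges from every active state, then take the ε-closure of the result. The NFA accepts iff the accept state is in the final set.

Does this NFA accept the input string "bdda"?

Answer: REJECT

Derivation:
initial (ε-close {0}): {0}
'b' @ 1: {1,2}
'd' @ 2: {3,4,6}
'd' @ 3: {5,6,7,8,9,10,12,14}  (accept∈set)
'a' @ 4: {}  — state set empty
end set {} — state 9 not in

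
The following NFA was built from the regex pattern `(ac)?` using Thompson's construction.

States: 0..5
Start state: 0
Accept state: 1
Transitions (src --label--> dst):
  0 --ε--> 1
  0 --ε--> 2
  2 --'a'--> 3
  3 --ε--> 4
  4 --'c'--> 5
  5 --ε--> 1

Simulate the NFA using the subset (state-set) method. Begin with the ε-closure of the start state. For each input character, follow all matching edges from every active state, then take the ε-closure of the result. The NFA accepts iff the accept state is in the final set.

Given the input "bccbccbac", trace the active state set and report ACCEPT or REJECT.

Answer: REJECT

Derivation:
S₀ = ε-closure({0}) = {0,1,2}
'b' @ 1: {}  — state set empty
rest 'ccbccbac' ignored (set empty)
after full input: {}  (accept=1 not in)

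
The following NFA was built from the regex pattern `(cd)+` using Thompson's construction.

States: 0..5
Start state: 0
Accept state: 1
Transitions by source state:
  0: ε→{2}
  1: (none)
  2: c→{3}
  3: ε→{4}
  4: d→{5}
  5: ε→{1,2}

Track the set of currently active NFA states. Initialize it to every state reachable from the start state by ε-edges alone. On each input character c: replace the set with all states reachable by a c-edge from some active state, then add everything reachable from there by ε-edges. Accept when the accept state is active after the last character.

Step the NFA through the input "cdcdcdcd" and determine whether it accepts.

initial (ε-close {0}): {0,2}
'c' @ 1: {3,4}
'd' @ 2: {1,2,5}  [accepting]
'c' @ 3: {3,4}
'd' @ 4: {1,2,5}  [accepting]
'c' @ 5: {3,4}
'd' @ 6: {1,2,5}  [accepting]
'c' @ 7: {3,4}
'd' @ 8: {1,2,5}  [accepting]
after full input: {1,2,5}  (accept=1 in)

Answer: ACCEPT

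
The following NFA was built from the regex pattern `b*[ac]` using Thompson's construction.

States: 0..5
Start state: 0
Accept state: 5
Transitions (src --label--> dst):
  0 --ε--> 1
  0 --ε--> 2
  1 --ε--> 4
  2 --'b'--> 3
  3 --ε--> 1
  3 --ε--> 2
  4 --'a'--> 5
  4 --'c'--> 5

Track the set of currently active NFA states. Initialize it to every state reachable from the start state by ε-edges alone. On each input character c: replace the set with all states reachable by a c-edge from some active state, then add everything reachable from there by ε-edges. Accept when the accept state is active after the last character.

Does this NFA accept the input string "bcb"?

S₀ = ε-closure({0}) = {0,1,2,4}
'b' @ 1: {1,2,3,4}
'c' @ 2: {5}  ✓accept
'b' @ 3: {}  — dead — no transitions
after full input: {}  (accept=5 not in)

Answer: REJECT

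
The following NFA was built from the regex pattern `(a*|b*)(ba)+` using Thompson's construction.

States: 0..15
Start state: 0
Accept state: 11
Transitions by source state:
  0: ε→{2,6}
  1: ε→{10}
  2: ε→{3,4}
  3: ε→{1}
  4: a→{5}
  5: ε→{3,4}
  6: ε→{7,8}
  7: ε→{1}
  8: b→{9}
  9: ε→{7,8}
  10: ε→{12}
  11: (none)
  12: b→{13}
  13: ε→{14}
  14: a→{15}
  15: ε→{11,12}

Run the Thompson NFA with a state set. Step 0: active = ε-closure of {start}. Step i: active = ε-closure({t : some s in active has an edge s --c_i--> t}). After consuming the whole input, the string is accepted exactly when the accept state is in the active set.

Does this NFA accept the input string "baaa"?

start: ε-closure({0}) = {0,1,2,3,4,6,7,8,10,12}
'b' @ 1: {1,7,8,9,10,12,13,14}
'a' @ 2: {11,12,15}  [accepting]
'a' @ 3: {}  — no active states
rest 'a' ignored (set empty)
final: {}; accept 11 not in set

Answer: REJECT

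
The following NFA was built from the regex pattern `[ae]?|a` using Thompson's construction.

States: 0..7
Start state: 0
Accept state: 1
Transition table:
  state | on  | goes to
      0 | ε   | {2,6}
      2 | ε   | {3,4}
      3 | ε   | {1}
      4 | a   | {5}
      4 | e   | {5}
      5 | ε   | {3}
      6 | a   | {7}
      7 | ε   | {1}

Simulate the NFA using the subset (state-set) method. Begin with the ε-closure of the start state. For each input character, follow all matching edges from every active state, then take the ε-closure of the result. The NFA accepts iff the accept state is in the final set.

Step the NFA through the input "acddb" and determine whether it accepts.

Answer: REJECT

Trace:
S₀ = ε-closure({0}) = {0,1,2,3,4,6}
'a' @ 1: {1,3,5,7}  (accept∈set)
'c' @ 2: {}  — dead — no transitions
rest 'ddb' ignored (set empty)
final: {}; accept 1 not in set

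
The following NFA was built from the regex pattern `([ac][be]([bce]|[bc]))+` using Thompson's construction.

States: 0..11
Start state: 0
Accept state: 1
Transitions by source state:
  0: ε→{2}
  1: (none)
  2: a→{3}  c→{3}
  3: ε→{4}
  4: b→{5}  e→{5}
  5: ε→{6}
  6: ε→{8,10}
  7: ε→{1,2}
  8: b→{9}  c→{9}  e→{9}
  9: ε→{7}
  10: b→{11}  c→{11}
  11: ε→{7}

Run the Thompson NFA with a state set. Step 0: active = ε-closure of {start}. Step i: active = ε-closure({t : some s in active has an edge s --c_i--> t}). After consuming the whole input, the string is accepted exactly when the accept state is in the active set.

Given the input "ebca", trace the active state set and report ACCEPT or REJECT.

initial (ε-close {0}): {0,2}
'e' @ 1: {}  — state set empty
rest 'bca' ignored (set empty)
final: {}; accept 1 not in set

Answer: REJECT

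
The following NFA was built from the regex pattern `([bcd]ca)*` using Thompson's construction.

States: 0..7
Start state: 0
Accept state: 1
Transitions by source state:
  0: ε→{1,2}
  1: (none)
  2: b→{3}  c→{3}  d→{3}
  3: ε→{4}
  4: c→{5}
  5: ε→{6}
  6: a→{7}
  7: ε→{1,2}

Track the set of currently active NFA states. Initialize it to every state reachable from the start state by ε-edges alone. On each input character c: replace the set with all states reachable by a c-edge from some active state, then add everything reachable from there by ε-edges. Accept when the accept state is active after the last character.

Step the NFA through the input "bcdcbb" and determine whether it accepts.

initial (ε-close {0}): {0,1,2}
'b' @ 1: {3,4}
'c' @ 2: {5,6}
'd' @ 3: {}  — state set empty
rest 'cbb' ignored (set empty)
after full input: {}  (accept=1 not in)

Answer: REJECT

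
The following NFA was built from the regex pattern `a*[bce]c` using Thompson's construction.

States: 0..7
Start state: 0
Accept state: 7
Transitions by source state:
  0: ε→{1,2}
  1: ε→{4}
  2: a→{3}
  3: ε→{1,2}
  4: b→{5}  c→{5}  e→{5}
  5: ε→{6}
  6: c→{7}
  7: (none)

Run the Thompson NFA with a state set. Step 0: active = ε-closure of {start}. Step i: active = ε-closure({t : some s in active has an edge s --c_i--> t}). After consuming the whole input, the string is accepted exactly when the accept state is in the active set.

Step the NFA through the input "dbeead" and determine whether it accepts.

Answer: REJECT

Derivation:
start: ε-closure({0}) = {0,1,2,4}
'd' @ 1: {}  — dead — no transitions
rest 'beead' ignored (set empty)
after full input: {}  (accept=7 not in)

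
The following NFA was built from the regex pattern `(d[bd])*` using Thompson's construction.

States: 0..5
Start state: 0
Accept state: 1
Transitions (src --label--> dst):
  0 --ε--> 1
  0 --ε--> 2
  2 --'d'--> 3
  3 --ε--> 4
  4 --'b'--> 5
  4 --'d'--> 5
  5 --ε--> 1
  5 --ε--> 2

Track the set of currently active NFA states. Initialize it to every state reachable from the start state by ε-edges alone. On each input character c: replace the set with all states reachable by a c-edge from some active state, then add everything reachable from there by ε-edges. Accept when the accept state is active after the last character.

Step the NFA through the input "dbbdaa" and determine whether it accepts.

initial (ε-close {0}): {0,1,2}
'd' @ 1: {3,4}
'b' @ 2: {1,2,5}  (accept∈set)
'b' @ 3: {}  — dead — no transitions
rest 'daa' ignored (set empty)
final: {}; accept 1 not in set

Answer: REJECT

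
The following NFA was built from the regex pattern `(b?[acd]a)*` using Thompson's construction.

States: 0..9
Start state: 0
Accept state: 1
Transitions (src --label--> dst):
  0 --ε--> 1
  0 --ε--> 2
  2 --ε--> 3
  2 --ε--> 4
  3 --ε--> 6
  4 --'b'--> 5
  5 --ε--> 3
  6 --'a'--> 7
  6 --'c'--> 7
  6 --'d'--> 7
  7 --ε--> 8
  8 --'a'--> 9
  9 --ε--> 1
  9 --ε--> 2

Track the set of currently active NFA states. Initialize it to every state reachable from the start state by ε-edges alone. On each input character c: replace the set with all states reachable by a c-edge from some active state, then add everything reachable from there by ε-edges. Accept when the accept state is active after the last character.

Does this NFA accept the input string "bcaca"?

Answer: ACCEPT

Derivation:
S₀ = ε-closure({0}) = {0,1,2,3,4,6}
'b' @ 1: {3,5,6}
'c' @ 2: {7,8}
'a' @ 3: {1,2,3,4,6,9}  (accept∈set)
'c' @ 4: {7,8}
'a' @ 5: {1,2,3,4,6,9}  (accept∈set)
after full input: {1,2,3,4,6,9}  (accept=1 in)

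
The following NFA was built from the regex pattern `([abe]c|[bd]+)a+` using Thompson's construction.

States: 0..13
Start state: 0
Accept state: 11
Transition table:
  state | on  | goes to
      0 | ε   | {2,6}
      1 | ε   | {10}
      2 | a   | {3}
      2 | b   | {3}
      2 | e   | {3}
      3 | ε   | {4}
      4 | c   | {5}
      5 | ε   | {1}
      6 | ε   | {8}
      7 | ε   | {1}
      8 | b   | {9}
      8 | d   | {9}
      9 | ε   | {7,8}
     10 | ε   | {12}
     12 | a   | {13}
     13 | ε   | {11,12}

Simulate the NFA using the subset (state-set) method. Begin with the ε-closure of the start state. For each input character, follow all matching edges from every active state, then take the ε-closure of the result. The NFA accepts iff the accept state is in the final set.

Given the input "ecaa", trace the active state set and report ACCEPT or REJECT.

Answer: ACCEPT

Trace:
start: ε-closure({0}) = {0,2,6,8}
'e' @ 1: {3,4}
'c' @ 2: {1,5,10,12}
'a' @ 3: {11,12,13}  [accepting]
'a' @ 4: {11,12,13}  [accepting]
after full input: {11,12,13}  (accept=11 in)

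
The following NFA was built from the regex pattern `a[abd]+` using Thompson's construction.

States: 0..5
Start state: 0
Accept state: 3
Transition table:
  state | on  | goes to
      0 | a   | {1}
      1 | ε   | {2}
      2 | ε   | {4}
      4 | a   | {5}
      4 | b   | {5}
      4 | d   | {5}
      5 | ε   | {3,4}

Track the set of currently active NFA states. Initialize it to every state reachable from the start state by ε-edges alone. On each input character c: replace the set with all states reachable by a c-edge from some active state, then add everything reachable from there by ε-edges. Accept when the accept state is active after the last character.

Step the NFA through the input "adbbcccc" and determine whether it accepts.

Answer: REJECT

Steps:
S₀ = ε-closure({0}) = {0}
'a' @ 1: {1,2,4}
'd' @ 2: {3,4,5}  (accept∈set)
'b' @ 3: {3,4,5}  (accept∈set)
'b' @ 4: {3,4,5}  (accept∈set)
'c' @ 5: {}  — no active states
rest 'ccc' ignored (set empty)
end set {} — state 3 not in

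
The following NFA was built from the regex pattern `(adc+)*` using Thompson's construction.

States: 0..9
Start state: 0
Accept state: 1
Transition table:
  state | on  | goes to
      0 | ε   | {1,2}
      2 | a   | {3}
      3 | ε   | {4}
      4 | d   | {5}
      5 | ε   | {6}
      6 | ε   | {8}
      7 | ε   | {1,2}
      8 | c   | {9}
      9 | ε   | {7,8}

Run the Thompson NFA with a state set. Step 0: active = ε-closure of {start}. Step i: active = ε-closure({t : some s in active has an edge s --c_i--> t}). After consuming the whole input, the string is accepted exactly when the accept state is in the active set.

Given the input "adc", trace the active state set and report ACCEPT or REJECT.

Answer: ACCEPT

Derivation:
initial (ε-close {0}): {0,1,2}
'a' @ 1: {3,4}
'd' @ 2: {5,6,8}
'c' @ 3: {1,2,7,8,9}  (accept∈set)
final: {1,2,7,8,9}; accept 1 in set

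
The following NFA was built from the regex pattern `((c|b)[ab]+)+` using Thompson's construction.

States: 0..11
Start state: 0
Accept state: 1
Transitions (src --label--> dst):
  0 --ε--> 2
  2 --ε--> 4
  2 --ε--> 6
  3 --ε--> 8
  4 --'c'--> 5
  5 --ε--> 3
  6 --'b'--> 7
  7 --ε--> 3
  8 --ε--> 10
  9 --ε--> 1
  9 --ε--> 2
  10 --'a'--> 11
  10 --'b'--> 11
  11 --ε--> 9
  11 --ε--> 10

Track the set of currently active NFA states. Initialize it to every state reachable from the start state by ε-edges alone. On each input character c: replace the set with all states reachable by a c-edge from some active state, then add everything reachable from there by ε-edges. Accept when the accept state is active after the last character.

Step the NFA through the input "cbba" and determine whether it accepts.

start: ε-closure({0}) = {0,2,4,6}
'c' @ 1: {3,5,8,10}
'b' @ 2: {1,2,4,6,9,10,11}  (accept∈set)
'b' @ 3: {1,2,3,4,6,7,8,9,10,11}  (accept∈set)
'a' @ 4: {1,2,4,6,9,10,11}  (accept∈set)
end set {1,2,4,6,9,10,11} — state 1 in

Answer: ACCEPT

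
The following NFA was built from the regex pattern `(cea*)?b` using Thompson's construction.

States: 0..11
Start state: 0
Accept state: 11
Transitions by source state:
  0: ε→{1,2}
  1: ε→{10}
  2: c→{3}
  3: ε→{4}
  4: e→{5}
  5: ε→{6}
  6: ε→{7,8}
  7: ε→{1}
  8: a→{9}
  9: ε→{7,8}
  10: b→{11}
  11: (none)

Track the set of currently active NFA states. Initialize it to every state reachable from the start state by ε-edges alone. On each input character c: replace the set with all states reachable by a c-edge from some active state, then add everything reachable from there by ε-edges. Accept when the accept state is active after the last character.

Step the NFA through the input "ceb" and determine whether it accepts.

Answer: ACCEPT

Trace:
start: ε-closure({0}) = {0,1,2,10}
'c' @ 1: {3,4}
'e' @ 2: {1,5,6,7,8,10}
'b' @ 3: {11}  (accept∈set)
final: {11}; accept 11 in set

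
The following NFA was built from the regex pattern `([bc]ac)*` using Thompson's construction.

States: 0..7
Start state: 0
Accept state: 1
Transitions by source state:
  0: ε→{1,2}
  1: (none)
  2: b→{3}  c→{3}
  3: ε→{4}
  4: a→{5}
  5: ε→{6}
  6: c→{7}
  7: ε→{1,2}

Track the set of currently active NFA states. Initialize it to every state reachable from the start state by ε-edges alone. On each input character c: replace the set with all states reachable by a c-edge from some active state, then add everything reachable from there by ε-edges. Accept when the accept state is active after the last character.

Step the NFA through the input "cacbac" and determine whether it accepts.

Answer: ACCEPT

Trace:
S₀ = ε-closure({0}) = {0,1,2}
'c' @ 1: {3,4}
'a' @ 2: {5,6}
'c' @ 3: {1,2,7}  ✓accept
'b' @ 4: {3,4}
'a' @ 5: {5,6}
'c' @ 6: {1,2,7}  ✓accept
after full input: {1,2,7}  (accept=1 in)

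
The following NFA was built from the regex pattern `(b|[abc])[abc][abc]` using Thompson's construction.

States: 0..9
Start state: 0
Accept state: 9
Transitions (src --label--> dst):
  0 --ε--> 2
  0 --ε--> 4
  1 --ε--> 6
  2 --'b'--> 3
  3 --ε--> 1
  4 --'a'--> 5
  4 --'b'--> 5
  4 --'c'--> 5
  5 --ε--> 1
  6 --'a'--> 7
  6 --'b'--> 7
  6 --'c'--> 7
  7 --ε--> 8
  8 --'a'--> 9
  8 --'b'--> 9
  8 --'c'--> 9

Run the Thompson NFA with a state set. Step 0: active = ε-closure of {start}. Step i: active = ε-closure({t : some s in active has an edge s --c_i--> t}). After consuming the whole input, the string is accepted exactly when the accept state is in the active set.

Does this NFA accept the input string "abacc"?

Answer: REJECT

Trace:
start: ε-closure({0}) = {0,2,4}
'a' @ 1: {1,5,6}
'b' @ 2: {7,8}
'a' @ 3: {9}  [accepting]
'c' @ 4: {}  — no active states
rest 'c' ignored (set empty)
final: {}; accept 9 not in set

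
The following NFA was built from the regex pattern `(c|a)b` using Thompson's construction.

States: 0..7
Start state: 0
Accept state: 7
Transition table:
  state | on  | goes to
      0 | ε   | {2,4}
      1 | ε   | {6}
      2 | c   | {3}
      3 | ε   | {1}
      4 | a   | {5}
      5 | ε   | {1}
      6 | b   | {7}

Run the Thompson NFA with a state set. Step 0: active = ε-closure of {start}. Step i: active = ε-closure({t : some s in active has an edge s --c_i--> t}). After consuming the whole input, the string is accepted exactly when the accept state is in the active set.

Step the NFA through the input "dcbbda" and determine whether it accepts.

start: ε-closure({0}) = {0,2,4}
'd' @ 1: {}  — no active states
rest 'cbbda' ignored (set empty)
after full input: {}  (accept=7 not in)

Answer: REJECT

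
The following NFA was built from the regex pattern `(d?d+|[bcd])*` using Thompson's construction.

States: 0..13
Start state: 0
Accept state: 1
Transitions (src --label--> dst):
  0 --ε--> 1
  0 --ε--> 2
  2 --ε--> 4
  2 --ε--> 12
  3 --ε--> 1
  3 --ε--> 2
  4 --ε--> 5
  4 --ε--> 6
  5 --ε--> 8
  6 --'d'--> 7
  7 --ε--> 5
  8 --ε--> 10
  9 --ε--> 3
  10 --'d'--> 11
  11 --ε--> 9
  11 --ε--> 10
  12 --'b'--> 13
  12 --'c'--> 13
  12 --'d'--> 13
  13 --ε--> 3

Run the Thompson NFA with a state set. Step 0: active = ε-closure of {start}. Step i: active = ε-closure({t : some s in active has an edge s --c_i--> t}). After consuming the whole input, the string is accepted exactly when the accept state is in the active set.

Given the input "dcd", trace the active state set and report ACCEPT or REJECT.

S₀ = ε-closure({0}) = {0,1,2,4,5,6,8,10,12}
'd' @ 1: {1,2,3,4,5,6,7,8,9,10,11,12,13}  (accept∈set)
'c' @ 2: {1,2,3,4,5,6,8,10,12,13}  (accept∈set)
'd' @ 3: {1,2,3,4,5,6,7,8,9,10,11,12,13}  (accept∈set)
final: {1,2,3,4,5,6,7,8,9,10,11,12,13}; accept 1 in set

Answer: ACCEPT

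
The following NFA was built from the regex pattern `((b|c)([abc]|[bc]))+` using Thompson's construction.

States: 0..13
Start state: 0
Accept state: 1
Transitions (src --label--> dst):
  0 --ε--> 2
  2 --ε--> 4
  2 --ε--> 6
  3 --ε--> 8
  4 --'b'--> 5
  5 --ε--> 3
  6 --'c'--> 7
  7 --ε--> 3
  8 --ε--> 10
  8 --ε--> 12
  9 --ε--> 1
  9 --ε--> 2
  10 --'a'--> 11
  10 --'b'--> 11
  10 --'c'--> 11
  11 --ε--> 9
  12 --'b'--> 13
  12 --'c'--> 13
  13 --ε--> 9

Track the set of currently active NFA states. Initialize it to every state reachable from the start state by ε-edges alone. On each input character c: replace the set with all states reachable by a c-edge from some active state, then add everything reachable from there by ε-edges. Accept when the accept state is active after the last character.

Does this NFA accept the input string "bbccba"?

Answer: ACCEPT

Steps:
initial (ε-close {0}): {0,2,4,6}
'b' @ 1: {3,5,8,10,12}
'b' @ 2: {1,2,4,6,9,11,13}  (accept∈set)
'c' @ 3: {3,7,8,10,12}
'c' @ 4: {1,2,4,6,9,11,13}  (accept∈set)
'b' @ 5: {3,5,8,10,12}
'a' @ 6: {1,2,4,6,9,11}  (accept∈set)
after full input: {1,2,4,6,9,11}  (accept=1 in)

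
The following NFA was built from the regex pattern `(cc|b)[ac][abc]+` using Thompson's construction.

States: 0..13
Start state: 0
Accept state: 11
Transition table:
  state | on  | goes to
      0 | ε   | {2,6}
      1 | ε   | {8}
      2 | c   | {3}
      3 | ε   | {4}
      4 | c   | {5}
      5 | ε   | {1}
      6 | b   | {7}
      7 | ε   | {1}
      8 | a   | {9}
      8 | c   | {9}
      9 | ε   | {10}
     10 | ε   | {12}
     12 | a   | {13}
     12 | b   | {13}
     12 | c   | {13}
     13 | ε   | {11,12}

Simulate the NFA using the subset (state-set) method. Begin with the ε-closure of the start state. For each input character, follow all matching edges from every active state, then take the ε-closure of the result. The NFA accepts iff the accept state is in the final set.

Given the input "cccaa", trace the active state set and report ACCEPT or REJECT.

S₀ = ε-closure({0}) = {0,2,6}
'c' @ 1: {3,4}
'c' @ 2: {1,5,8}
'c' @ 3: {9,10,12}
'a' @ 4: {11,12,13}  ✓accept
'a' @ 5: {11,12,13}  ✓accept
end set {11,12,13} — state 11 in

Answer: ACCEPT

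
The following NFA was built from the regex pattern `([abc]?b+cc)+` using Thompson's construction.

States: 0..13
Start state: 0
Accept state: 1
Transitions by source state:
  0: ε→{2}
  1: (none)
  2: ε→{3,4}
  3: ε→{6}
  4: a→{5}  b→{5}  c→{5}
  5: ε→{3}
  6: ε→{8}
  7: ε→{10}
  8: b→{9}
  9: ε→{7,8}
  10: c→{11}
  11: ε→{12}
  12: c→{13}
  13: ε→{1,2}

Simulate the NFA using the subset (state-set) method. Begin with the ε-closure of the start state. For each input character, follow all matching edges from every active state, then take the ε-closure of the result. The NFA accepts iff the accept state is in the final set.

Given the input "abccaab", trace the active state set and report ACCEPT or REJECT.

S₀ = ε-closure({0}) = {0,2,3,4,6,8}
'a' @ 1: {3,5,6,8}
'b' @ 2: {7,8,9,10}
'c' @ 3: {11,12}
'c' @ 4: {1,2,3,4,6,8,13}  (accept∈set)
'a' @ 5: {3,5,6,8}
'a' @ 6: {}  — state set empty
rest 'b' ignored (set empty)
end set {} — state 1 not in

Answer: REJECT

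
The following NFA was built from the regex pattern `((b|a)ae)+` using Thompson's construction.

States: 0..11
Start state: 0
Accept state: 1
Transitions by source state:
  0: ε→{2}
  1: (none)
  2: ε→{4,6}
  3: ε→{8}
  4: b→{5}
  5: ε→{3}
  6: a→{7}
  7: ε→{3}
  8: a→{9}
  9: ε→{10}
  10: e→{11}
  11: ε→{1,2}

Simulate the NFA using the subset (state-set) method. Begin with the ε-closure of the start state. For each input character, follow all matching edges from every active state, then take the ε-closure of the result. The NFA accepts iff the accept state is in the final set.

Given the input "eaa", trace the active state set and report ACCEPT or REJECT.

Answer: REJECT

Trace:
S₀ = ε-closure({0}) = {0,2,4,6}
'e' @ 1: {}  — no active states
rest 'aa' ignored (set empty)
end set {} — state 1 not in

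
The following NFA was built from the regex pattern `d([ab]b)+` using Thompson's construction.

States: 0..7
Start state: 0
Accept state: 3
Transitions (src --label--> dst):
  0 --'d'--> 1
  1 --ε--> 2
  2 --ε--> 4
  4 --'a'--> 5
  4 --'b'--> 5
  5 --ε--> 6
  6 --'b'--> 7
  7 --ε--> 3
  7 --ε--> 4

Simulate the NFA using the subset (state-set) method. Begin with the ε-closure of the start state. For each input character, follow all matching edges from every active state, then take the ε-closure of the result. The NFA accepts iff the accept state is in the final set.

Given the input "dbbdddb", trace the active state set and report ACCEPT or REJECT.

Answer: REJECT

Trace:
start: ε-closure({0}) = {0}
'd' @ 1: {1,2,4}
'b' @ 2: {5,6}
'b' @ 3: {3,4,7}  [accepting]
'd' @ 4: {}  — state set empty
rest 'ddb' ignored (set empty)
final: {}; accept 3 not in set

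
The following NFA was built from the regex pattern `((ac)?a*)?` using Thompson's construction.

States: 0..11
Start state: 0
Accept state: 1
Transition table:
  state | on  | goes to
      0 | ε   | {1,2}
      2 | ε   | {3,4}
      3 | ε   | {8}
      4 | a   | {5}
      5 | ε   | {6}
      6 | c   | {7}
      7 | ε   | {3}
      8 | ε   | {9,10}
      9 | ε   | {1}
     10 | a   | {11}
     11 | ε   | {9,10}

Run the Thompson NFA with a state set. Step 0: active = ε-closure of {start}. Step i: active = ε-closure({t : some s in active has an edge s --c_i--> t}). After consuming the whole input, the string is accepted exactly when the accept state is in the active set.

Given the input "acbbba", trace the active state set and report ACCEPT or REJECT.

Answer: REJECT

Trace:
initial (ε-close {0}): {0,1,2,3,4,8,9,10}
'a' @ 1: {1,5,6,9,10,11}  [accepting]
'c' @ 2: {1,3,7,8,9,10}  [accepting]
'b' @ 3: {}  — state set empty
rest 'bba' ignored (set empty)
final: {}; accept 1 not in set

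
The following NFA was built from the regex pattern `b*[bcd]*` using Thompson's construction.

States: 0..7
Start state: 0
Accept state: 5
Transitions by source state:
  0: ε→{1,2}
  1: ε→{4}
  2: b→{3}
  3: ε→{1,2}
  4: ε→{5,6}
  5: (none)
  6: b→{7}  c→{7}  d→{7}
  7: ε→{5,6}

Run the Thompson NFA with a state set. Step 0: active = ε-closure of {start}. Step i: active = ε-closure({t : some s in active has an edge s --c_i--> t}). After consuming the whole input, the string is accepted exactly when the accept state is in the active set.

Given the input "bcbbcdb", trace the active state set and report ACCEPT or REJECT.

Answer: ACCEPT

Steps:
initial (ε-close {0}): {0,1,2,4,5,6}
'b' @ 1: {1,2,3,4,5,6,7}  ✓accept
'c' @ 2: {5,6,7}  ✓accept
'b' @ 3: {5,6,7}  ✓accept
'b' @ 4: {5,6,7}  ✓accept
'c' @ 5: {5,6,7}  ✓accept
'd' @ 6: {5,6,7}  ✓accept
'b' @ 7: {5,6,7}  ✓accept
after full input: {5,6,7}  (accept=5 in)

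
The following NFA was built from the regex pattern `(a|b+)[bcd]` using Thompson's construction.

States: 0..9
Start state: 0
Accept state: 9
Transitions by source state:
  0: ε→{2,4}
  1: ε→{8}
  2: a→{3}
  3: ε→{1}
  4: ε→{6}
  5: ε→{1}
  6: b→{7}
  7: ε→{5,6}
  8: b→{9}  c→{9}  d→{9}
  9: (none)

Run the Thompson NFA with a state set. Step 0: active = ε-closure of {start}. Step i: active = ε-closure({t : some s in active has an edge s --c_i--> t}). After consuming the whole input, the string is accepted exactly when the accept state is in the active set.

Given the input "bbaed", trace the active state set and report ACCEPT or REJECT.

Answer: REJECT

Trace:
start: ε-closure({0}) = {0,2,4,6}
'b' @ 1: {1,5,6,7,8}
'b' @ 2: {1,5,6,7,8,9}  ✓accept
'a' @ 3: {}  — no active states
rest 'ed' ignored (set empty)
final: {}; accept 9 not in set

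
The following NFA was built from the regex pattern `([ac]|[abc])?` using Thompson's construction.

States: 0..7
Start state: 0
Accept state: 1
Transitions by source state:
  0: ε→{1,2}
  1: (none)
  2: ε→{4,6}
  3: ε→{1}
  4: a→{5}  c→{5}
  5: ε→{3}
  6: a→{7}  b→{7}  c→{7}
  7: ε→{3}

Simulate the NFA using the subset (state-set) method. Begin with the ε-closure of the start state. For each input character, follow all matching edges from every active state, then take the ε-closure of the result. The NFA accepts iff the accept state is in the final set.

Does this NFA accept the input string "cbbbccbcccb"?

Answer: REJECT

Derivation:
S₀ = ε-closure({0}) = {0,1,2,4,6}
'c' @ 1: {1,3,5,7}  [accepting]
'b' @ 2: {}  — no active states
rest 'bbccbcccb' ignored (set empty)
final: {}; accept 1 not in set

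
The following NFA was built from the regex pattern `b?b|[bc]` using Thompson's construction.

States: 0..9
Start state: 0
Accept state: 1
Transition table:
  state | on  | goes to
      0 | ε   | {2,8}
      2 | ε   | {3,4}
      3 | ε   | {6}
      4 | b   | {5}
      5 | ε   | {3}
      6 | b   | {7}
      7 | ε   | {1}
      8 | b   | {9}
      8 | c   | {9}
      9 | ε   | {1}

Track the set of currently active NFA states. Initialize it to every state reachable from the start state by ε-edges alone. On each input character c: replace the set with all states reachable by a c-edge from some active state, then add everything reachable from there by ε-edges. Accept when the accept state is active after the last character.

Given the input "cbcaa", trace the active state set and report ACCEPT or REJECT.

start: ε-closure({0}) = {0,2,3,4,6,8}
'c' @ 1: {1,9}  ✓accept
'b' @ 2: {}  — no active states
rest 'caa' ignored (set empty)
end set {} — state 1 not in

Answer: REJECT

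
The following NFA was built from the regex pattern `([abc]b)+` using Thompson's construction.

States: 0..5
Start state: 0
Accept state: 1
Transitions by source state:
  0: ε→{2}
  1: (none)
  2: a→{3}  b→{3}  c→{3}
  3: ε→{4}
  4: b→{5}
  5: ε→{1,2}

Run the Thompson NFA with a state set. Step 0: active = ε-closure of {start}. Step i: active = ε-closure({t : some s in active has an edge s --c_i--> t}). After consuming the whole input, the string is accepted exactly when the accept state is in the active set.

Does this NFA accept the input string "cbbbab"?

S₀ = ε-closure({0}) = {0,2}
'c' @ 1: {3,4}
'b' @ 2: {1,2,5}  (accept∈set)
'b' @ 3: {3,4}
'b' @ 4: {1,2,5}  (accept∈set)
'a' @ 5: {3,4}
'b' @ 6: {1,2,5}  (accept∈set)
end set {1,2,5} — state 1 in

Answer: ACCEPT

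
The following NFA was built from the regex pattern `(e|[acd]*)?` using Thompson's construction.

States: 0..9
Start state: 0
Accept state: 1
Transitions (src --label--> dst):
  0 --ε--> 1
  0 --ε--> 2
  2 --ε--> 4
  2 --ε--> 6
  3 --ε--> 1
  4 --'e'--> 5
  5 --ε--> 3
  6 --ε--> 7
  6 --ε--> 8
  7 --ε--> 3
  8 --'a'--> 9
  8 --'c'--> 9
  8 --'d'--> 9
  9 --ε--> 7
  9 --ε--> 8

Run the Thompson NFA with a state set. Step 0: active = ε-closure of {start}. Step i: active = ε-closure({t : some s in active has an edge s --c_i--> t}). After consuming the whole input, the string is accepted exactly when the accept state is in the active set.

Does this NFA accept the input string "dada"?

Answer: ACCEPT

Steps:
start: ε-closure({0}) = {0,1,2,3,4,6,7,8}
'd' @ 1: {1,3,7,8,9}  ✓accept
'a' @ 2: {1,3,7,8,9}  ✓accept
'd' @ 3: {1,3,7,8,9}  ✓accept
'a' @ 4: {1,3,7,8,9}  ✓accept
final: {1,3,7,8,9}; accept 1 in set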